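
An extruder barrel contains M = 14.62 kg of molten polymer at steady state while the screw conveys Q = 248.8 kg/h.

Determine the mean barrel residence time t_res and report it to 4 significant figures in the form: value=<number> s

value=211.5 s

Convert throughput: Q = 248.8 kg/h = 248.8/3600 = 0.0691111 kg/s
Mean residence time: t_res = M/Q_s = 14.62 kg / 0.0691111 kg/s = 211.543 s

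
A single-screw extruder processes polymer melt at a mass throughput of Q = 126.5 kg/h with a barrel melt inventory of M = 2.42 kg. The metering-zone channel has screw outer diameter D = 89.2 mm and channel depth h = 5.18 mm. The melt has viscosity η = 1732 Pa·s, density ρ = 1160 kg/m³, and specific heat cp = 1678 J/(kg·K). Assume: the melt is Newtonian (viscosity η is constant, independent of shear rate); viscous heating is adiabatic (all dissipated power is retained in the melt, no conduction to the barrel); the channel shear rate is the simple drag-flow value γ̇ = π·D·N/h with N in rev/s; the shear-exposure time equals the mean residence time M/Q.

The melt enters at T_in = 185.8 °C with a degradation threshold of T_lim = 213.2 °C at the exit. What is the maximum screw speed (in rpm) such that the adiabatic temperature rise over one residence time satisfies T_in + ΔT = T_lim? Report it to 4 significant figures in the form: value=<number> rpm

Throughput in SI: Q_s = 126.5 kg/h ÷ 3600 s/h = 0.0351389 kg/s
t_res = M / Q_s = 2.42 ÷ 0.0351389 = 68.8696 s
D = 89.2 mm = 0.0892 m;  h = 5.18 mm = 0.00518 m
Allowable rise: ΔT_a = T_lim − T_in = 213.2 − 185.8 = 27.4 K
Invert ΔT = ηγ̇²t_res/(ρcp) for γ̇: γ̇_max² = ΔT_a ρ cp / (η t_res) = 27.4·1160·1678 / (1732·68.8696) = 447.121 s⁻²
γ̇_max = √447.121 = 21.1452 s⁻¹
Solve γ̇ = πDN/h for N: N_max = γ̇_max·h/(π·D) = 21.1452 × 0.00518 / (π × 0.0892) = 0.390866 rev/s = 23.4519 rpm

value=23.45 rpm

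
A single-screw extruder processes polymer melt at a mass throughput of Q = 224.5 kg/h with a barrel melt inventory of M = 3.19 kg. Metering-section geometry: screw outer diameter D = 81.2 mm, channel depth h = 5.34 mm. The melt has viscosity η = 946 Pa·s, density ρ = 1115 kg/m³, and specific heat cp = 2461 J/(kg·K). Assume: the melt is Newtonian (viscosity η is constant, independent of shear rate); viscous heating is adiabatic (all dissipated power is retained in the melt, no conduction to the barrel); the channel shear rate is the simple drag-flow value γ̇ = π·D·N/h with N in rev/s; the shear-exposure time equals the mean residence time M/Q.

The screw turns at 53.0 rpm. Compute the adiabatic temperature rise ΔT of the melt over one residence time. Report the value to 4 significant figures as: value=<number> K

value=31.40 K

Throughput in SI: Q_s = 224.5 kg/h ÷ 3600 s/h = 0.0623611 kg/s
Mean residence time: t_res = M/Q_s = 3.19 kg / 0.0623611 kg/s = 51.1537 s
Geometry in metres: D = 81.2 mm → 0.0812 m, h = 5.34 mm → 0.00534 m; screw speed N = 53.0 rpm = 0.883333 rev/s
Shear rate: γ̇ = πDN/h = π·0.0812·0.883333/0.00534 = 42.1977 s⁻¹
ΔT = η·γ̇²·t_res/(ρ·cp) = [946 × 42.1977² × 51.1537] / [1115 × 2461] = 31.4022 K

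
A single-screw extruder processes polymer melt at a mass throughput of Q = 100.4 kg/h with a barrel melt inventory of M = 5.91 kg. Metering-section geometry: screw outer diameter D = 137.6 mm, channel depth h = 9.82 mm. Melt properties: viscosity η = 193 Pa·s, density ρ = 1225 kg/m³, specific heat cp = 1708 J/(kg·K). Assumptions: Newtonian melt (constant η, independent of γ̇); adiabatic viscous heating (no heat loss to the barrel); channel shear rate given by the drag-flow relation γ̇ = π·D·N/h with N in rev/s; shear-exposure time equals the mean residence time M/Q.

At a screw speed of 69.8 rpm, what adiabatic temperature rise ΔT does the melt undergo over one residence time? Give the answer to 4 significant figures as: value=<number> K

value=51.26 K

Throughput in SI: Q_s = 100.4 kg/h ÷ 3600 s/h = 0.0278889 kg/s
t_res = M / Q_s = 5.91 / 0.0278889 = 211.912 s
Geometry in metres: D = 137.6 mm → 0.1376 m, h = 9.82 mm → 0.00982 m; screw speed N = 69.8 rpm = 1.16333 rev/s
γ̇ = π·D·N / h = π · 0.1376 · 1.16333 / 0.00982 = 51.2107 s⁻¹
ΔT = η·γ̇²·t_res/(ρ·cp) = [193 × 51.2107² × 211.912] / [1225 × 1708] = 51.2639 K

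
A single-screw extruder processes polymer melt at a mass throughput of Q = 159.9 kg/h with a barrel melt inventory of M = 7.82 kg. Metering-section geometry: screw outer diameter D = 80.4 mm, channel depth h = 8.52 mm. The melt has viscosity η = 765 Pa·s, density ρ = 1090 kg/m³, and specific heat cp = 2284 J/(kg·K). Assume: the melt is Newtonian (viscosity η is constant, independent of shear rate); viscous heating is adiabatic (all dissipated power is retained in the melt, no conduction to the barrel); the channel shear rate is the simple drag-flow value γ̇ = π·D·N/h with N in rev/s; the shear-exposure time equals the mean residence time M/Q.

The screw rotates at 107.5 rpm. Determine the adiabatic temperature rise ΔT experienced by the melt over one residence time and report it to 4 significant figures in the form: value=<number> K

value=152.6 K

Throughput in SI: Q_s = 159.9 kg/h ÷ 3600 s/h = 0.0444167 kg/s
Mean residence time: t_res = M/Q_s = 7.82 kg / 0.0444167 kg/s = 176.06 s
D = 80.4 mm = 0.0804 m;  h = 8.52 mm = 0.00852 m;  N = 107.5 rpm / 60 = 1.79167 rev/s
γ̇ = π D N / h = (π)(0.0804)(1.79167) / 0.00852 = 53.1158 s⁻¹
Adiabatic rise: ΔT = η γ̇² t_res / (ρ cp) = 765·(53.1158)²·176.06 / (1090·2284) = 152.632 K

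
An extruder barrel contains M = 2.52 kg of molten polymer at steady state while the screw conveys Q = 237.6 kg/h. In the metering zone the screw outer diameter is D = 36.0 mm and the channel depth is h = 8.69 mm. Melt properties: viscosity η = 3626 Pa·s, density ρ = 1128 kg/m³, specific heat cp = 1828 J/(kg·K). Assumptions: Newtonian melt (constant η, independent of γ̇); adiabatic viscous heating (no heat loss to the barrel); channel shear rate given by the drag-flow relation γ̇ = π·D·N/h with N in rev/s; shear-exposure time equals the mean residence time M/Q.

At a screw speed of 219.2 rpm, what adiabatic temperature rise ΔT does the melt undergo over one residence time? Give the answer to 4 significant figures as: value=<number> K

Convert throughput: Q = 237.6 kg/h = 237.6/3600 = 0.066 kg/s
t_res = M / Q_s = 2.52 ÷ 0.066 = 38.1818 s
Geometry in metres: D = 36.0 mm → 0.036 m, h = 8.69 mm → 0.00869 m; screw speed N = 219.2 rpm = 3.65333 rev/s
Shear rate: γ̇ = πDN/h = π·0.036·3.65333/0.00869 = 47.5469 s⁻¹
ΔT = η·γ̇²·t_res / (ρ·cp) = 3626 · (47.5469)² · 38.1818 / (1128 · 1828) = 151.79 K

value=151.8 K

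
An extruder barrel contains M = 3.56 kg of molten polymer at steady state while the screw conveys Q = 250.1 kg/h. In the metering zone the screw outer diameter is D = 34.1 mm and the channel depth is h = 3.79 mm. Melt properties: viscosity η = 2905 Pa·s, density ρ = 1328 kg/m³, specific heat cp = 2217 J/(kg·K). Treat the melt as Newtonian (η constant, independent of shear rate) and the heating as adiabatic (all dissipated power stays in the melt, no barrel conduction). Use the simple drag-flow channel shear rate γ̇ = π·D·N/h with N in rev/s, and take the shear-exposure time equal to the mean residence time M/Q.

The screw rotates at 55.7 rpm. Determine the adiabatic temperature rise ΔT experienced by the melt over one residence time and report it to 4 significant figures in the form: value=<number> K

value=34.81 K

Q_s = Q / 3600 = 250.1 / 3600 = 0.0694722 kg/s
Mean residence time: t_res = M/Q_s = 3.56 kg / 0.0694722 kg/s = 51.2435 s
Geometry in metres: D = 34.1 mm → 0.0341 m, h = 3.79 mm → 0.00379 m; screw speed N = 55.7 rpm = 0.928333 rev/s
γ̇ = π·D·N / h = π · 0.0341 · 0.928333 / 0.00379 = 26.2403 s⁻¹
Adiabatic rise: ΔT = η γ̇² t_res / (ρ cp) = 2905·(26.2403)²·51.2435 / (1328·2217) = 34.8144 K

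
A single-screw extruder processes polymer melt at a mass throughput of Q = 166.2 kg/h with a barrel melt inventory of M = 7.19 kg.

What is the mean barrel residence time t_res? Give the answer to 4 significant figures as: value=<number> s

Convert throughput: Q = 166.2 kg/h = 166.2/3600 = 0.0461667 kg/s
t_res = M / Q_s = 7.19 ÷ 0.0461667 = 155.74 s

value=155.7 s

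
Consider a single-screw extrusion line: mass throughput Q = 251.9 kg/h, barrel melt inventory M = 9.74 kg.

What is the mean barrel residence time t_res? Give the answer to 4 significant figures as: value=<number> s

Throughput in SI: Q_s = 251.9 kg/h ÷ 3600 s/h = 0.0699722 kg/s
t_res = M / Q_s = 9.74 / 0.0699722 = 139.198 s

value=139.2 s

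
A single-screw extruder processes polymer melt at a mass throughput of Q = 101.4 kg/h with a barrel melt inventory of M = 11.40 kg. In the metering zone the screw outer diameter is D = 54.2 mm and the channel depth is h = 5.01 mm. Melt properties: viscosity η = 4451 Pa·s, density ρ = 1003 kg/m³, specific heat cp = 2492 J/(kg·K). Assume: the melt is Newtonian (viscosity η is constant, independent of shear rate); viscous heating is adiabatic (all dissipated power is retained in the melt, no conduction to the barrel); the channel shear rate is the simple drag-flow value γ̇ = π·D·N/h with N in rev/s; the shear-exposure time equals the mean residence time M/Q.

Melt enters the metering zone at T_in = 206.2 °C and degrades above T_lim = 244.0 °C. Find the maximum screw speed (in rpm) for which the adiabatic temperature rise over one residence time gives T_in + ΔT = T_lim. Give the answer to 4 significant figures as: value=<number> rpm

Throughput in SI: Q_s = 101.4 kg/h ÷ 3600 s/h = 0.0281667 kg/s
Mean residence time: t_res = M/Q_s = 11.40 kg / 0.0281667 kg/s = 404.734 s
Geometry in SI: D = 54.2 mm → 0.0542 m, h = 5.01 mm → 0.00501 m
ΔT_a = T_lim − T_in = 244.0 °C − 206.2 °C = 37.8 K
Invert ΔT = ηγ̇²t_res/(ρcp) for γ̇: γ̇_max² = ΔT_a ρ cp / (η t_res) = 37.8·1003·2492 / (4451·404.734) = 52.4462 s⁻²
γ̇_max = √52.4462 = 7.24197 s⁻¹
N_max = γ̇_max h / (πD) = 7.24197·0.00501/(π·0.0542) = 0.213081 rev/s → ×60 = 12.7849 rpm

value=12.78 rpm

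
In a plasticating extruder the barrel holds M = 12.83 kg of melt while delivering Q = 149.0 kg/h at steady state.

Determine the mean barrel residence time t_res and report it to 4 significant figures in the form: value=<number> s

value=310.0 s

Q_s = Q / 3600 = 149.0 / 3600 = 0.0413889 kg/s
t_res = M / Q_s = 12.83 / 0.0413889 = 309.987 s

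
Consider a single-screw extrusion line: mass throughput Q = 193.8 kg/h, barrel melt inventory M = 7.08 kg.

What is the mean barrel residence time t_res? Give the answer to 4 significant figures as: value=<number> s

Convert throughput: Q = 193.8 kg/h = 193.8/3600 = 0.0538333 kg/s
t_res = M / Q_s = 7.08 / 0.0538333 = 131.517 s

value=131.5 s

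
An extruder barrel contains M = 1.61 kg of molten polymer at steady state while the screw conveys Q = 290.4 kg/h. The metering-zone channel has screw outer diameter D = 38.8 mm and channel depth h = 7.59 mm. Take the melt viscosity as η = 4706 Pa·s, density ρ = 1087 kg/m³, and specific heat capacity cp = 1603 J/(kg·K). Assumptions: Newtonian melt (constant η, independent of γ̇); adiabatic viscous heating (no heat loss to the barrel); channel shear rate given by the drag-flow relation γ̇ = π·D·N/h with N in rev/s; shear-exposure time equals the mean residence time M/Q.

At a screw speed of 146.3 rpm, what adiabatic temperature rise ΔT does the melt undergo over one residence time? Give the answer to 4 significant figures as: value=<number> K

value=82.66 K

Q_s = Q / 3600 = 290.4 / 3600 = 0.0806667 kg/s
Mean residence time: t_res = M/Q_s = 1.61 kg / 0.0806667 kg/s = 19.9587 s
Convert to SI: D = 0.0388 m, h = 0.00759 m, N = 146.3/60 = 2.43833 rev/s
Shear rate: γ̇ = πDN/h = π·0.0388·2.43833/0.00759 = 39.1591 s⁻¹
Adiabatic rise: ΔT = η γ̇² t_res / (ρ cp) = 4706·(39.1591)²·19.9587 / (1087·1603) = 82.6583 K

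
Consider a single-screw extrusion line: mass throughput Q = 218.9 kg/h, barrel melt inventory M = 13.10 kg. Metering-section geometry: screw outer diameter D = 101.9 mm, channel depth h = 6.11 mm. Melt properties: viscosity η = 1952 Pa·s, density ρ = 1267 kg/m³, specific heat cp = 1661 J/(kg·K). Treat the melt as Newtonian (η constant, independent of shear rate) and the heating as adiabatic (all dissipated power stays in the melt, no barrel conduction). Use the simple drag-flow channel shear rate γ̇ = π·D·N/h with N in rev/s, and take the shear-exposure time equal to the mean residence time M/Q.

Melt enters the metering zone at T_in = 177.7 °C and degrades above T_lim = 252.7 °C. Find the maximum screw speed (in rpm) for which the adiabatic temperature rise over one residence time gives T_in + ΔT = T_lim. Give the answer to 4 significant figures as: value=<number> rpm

Convert throughput: Q = 218.9 kg/h = 218.9/3600 = 0.0608056 kg/s
t_res = M / Q_s = 13.10 ÷ 0.0608056 = 215.441 s
Geometry in SI: D = 101.9 mm → 0.1019 m, h = 6.11 mm → 0.00611 m
ΔT_a = T_lim − T_in = 252.7 − 177.7 = 75 K
γ̇_max² = ΔT_a·ρ·cp/(η·t_res) = 75·1267·1661/(1952·215.441) = 375.318 s⁻²
Take the square root: γ̇_max = √(375.318) = 19.3731 s⁻¹
N_max = γ̇_max h / (πD) = 19.3731·0.00611/(π·0.1019) = 0.369757 rev/s → ×60 = 22.1854 rpm

value=22.19 rpm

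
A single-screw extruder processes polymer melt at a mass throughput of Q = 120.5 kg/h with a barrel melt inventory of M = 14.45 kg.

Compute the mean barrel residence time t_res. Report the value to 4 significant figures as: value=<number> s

Convert throughput: Q = 120.5 kg/h = 120.5/3600 = 0.0334722 kg/s
Mean residence time: t_res = M/Q_s = 14.45 kg / 0.0334722 kg/s = 431.701 s

value=431.7 s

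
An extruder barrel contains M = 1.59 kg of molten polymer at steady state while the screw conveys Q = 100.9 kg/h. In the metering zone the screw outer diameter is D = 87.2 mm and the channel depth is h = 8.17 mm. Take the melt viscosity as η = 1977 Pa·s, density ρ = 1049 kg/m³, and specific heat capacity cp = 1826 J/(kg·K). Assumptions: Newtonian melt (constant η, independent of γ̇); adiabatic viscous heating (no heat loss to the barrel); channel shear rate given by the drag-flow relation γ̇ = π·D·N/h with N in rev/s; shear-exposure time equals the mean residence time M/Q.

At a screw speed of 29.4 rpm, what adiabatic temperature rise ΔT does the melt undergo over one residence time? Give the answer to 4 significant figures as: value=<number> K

value=15.81 K

Q_s = Q / 3600 = 100.9 / 3600 = 0.0280278 kg/s
t_res = M / Q_s = 1.59 ÷ 0.0280278 = 56.7294 s
Convert to SI: D = 0.0872 m, h = 0.00817 m, N = 29.4/60 = 0.49 rev/s
Shear rate: γ̇ = πDN/h = π·0.0872·0.49/0.00817 = 16.4301 s⁻¹
ΔT = η·γ̇²·t_res / (ρ·cp) = 1977 · (16.4301)² · 56.7294 / (1049 · 1826) = 15.8059 K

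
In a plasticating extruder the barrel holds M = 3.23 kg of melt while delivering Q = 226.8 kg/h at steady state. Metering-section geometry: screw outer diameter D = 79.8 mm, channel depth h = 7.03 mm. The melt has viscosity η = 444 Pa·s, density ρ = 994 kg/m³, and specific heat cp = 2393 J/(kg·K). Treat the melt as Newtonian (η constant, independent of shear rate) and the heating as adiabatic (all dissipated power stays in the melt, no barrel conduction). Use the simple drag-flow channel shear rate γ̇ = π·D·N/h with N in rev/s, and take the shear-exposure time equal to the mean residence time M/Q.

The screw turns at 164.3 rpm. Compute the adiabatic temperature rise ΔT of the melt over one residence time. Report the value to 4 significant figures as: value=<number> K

value=91.26 K

Throughput in SI: Q_s = 226.8 kg/h ÷ 3600 s/h = 0.063 kg/s
Mean residence time: t_res = M/Q_s = 3.23 kg / 0.063 kg/s = 51.2698 s
Convert to SI: D = 0.0798 m, h = 0.00703 m, N = 164.3/60 = 2.73833 rev/s
γ̇ = π D N / h = (π)(0.0798)(2.73833) / 0.00703 = 97.6526 s⁻¹
ΔT = η·γ̇²·t_res/(ρ·cp) = [444 × 97.6526² × 51.2698] / [994 × 2393] = 91.2606 K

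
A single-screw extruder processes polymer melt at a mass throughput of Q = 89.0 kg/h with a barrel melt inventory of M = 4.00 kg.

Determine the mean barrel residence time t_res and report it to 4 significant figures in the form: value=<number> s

Q_s = Q / 3600 = 89.0 / 3600 = 0.0247222 kg/s
Mean residence time: t_res = M/Q_s = 4.00 kg / 0.0247222 kg/s = 161.798 s

value=161.8 s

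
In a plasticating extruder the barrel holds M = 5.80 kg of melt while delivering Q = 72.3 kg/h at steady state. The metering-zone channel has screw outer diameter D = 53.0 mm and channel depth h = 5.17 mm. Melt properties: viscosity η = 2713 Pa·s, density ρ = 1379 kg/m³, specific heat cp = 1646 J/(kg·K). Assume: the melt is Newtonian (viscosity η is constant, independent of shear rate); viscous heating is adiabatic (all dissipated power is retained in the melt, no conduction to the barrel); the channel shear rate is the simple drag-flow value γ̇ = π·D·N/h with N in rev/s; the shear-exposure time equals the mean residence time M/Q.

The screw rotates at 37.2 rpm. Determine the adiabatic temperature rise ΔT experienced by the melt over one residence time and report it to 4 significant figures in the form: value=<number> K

Convert throughput: Q = 72.3 kg/h = 72.3/3600 = 0.0200833 kg/s
t_res = M / Q_s = 5.80 / 0.0200833 = 288.797 s
Geometry in metres: D = 53.0 mm → 0.053 m, h = 5.17 mm → 0.00517 m; screw speed N = 37.2 rpm = 0.62 rev/s
γ̇ = π·D·N / h = π · 0.053 · 0.62 / 0.00517 = 19.9676 s⁻¹
ΔT = η·γ̇²·t_res/(ρ·cp) = [2713 × 19.9676² × 288.797] / [1379 × 1646] = 137.626 K

value=137.6 K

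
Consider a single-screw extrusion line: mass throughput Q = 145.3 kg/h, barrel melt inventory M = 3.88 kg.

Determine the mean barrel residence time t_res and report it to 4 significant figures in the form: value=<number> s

value=96.13 s

Convert throughput: Q = 145.3 kg/h = 145.3/3600 = 0.0403611 kg/s
t_res = M / Q_s = 3.88 ÷ 0.0403611 = 96.1321 s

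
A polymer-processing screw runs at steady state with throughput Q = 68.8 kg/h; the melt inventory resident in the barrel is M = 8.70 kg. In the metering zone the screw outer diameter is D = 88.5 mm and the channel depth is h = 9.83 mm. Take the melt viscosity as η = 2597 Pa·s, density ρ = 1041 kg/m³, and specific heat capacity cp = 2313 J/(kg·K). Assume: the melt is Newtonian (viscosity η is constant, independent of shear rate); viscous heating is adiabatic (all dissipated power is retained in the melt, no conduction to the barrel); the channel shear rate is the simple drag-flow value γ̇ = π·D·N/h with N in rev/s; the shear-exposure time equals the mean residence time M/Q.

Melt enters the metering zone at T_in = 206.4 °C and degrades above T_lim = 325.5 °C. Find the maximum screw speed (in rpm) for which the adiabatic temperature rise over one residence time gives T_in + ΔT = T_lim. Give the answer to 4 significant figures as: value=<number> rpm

value=33.04 rpm

Throughput in SI: Q_s = 68.8 kg/h ÷ 3600 s/h = 0.0191111 kg/s
t_res = M / Q_s = 8.70 / 0.0191111 = 455.233 s
D = 88.5 mm = 0.0885 m;  h = 9.83 mm = 0.00983 m
ΔT_a = T_lim − T_in = 325.5 °C − 206.4 °C = 119.1 K
γ̇_max² = ΔT_a·ρ·cp / (η·t_res) = [119.1 × 1041 × 2313] / [2597 × 455.233] = 242.568 s⁻²
γ̇_max = sqrt(242.568) = 15.5746 s⁻¹
N_max = γ̇_max·h / (π·D) = 15.5746 · 0.00983 / (π · 0.0885) = 0.550651 rev/s = 33.0391 rpm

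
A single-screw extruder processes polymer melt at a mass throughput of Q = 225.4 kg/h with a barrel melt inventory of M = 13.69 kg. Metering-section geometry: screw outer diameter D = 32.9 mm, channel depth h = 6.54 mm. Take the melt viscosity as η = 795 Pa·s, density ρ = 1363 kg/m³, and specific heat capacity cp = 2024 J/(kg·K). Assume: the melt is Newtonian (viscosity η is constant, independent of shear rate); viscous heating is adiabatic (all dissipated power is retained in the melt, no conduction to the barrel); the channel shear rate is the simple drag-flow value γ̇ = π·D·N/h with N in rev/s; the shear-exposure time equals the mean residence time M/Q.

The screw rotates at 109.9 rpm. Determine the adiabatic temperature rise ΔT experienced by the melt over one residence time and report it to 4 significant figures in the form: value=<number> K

Convert throughput: Q = 225.4 kg/h = 225.4/3600 = 0.0626111 kg/s
t_res = M / Q_s = 13.69 ÷ 0.0626111 = 218.651 s
Convert to SI: D = 0.0329 m, h = 0.00654 m, N = 109.9/60 = 1.83167 rev/s
Shear rate: γ̇ = πDN/h = π·0.0329·1.83167/0.00654 = 28.9477 s⁻¹
ΔT = η·γ̇²·t_res / (ρ·cp) = 795 · (28.9477)² · 218.651 / (1363 · 2024) = 52.8009 K

value=52.80 K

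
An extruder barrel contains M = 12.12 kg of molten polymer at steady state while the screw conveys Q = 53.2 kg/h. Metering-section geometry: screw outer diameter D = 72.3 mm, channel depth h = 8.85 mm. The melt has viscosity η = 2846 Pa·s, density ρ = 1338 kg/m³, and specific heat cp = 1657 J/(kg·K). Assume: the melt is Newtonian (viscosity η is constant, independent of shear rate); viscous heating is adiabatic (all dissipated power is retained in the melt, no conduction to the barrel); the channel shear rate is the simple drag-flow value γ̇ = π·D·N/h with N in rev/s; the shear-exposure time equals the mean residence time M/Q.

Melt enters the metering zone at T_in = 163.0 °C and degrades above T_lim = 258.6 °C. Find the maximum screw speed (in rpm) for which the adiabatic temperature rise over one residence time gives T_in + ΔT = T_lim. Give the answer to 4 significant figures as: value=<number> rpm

Q_s = Q / 3600 = 53.2 / 3600 = 0.0147778 kg/s
Mean residence time: t_res = M/Q_s = 12.12 kg / 0.0147778 kg/s = 820.15 s
Geometry in SI: D = 72.3 mm → 0.0723 m, h = 8.85 mm → 0.00885 m
ΔT_a = T_lim − T_in = 258.6 − 163.0 = 95.6 K
Invert ΔT = ηγ̇²t_res/(ρcp) for γ̇: γ̇_max² = ΔT_a ρ cp / (η t_res) = 95.6·1338·1657 / (2846·820.15) = 90.8047 s⁻²
γ̇_max = sqrt(90.8047) = 9.52915 s⁻¹
Solve γ̇ = πDN/h for N: N_max = γ̇_max·h/(π·D) = 9.52915 × 0.00885 / (π × 0.0723) = 0.371287 rev/s = 22.2772 rpm

value=22.28 rpm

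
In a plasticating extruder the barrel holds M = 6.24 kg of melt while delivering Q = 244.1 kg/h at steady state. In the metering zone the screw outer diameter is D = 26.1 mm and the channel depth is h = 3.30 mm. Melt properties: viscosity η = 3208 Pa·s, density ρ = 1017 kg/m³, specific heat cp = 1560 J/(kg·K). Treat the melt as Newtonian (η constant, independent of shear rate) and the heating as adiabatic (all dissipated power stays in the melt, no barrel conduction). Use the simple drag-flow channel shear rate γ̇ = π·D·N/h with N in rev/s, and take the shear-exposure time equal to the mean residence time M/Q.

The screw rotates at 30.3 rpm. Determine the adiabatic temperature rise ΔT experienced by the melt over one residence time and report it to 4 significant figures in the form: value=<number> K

value=29.30 K

Q_s = Q / 3600 = 244.1 / 3600 = 0.0678056 kg/s
t_res = M / Q_s = 6.24 / 0.0678056 = 92.0279 s
D = 26.1 mm = 0.0261 m;  h = 3.30 mm = 0.0033 m;  N = 30.3 rpm / 60 = 0.505 rev/s
Shear rate: γ̇ = πDN/h = π·0.0261·0.505/0.0033 = 12.5478 s⁻¹
Adiabatic rise: ΔT = η γ̇² t_res / (ρ cp) = 3208·(12.5478)²·92.0279 / (1017·1560) = 29.2984 K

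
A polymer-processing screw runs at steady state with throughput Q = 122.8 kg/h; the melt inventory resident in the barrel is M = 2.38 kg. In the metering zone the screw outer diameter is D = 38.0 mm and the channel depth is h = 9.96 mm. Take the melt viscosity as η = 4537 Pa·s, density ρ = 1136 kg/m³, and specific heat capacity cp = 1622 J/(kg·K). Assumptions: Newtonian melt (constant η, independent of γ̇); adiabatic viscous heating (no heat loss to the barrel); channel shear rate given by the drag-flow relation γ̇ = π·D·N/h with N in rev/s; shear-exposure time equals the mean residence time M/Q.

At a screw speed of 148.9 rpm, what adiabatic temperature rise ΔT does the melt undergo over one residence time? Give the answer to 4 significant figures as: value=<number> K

Convert throughput: Q = 122.8 kg/h = 122.8/3600 = 0.0341111 kg/s
t_res = M / Q_s = 2.38 ÷ 0.0341111 = 69.772 s
D = 38.0 mm = 0.038 m;  h = 9.96 mm = 0.00996 m;  N = 148.9 rpm / 60 = 2.48167 rev/s
γ̇ = π·D·N / h = π · 0.038 · 2.48167 / 0.00996 = 29.7452 s⁻¹
ΔT = η·γ̇²·t_res / (ρ·cp) = 4537 · (29.7452)² · 69.772 / (1136 · 1622) = 152.004 K

value=152.0 K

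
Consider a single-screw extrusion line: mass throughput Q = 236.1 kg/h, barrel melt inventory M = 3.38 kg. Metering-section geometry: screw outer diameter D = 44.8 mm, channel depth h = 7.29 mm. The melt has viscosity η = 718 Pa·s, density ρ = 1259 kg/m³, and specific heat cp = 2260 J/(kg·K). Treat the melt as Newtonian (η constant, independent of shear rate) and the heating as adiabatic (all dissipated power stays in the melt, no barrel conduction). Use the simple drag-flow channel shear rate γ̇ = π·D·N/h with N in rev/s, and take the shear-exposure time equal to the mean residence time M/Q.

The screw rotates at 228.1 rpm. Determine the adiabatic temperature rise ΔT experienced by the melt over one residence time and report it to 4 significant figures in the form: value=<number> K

value=70.06 K

Convert throughput: Q = 236.1 kg/h = 236.1/3600 = 0.0655833 kg/s
Mean residence time: t_res = M/Q_s = 3.38 kg / 0.0655833 kg/s = 51.5375 s
Geometry in metres: D = 44.8 mm → 0.0448 m, h = 7.29 mm → 0.00729 m; screw speed N = 228.1 rpm = 3.80167 rev/s
Shear rate: γ̇ = πDN/h = π·0.0448·3.80167/0.00729 = 73.3963 s⁻¹
ΔT = η·γ̇²·t_res / (ρ·cp) = 718 · (73.3963)² · 51.5375 / (1259 · 2260) = 70.0587 K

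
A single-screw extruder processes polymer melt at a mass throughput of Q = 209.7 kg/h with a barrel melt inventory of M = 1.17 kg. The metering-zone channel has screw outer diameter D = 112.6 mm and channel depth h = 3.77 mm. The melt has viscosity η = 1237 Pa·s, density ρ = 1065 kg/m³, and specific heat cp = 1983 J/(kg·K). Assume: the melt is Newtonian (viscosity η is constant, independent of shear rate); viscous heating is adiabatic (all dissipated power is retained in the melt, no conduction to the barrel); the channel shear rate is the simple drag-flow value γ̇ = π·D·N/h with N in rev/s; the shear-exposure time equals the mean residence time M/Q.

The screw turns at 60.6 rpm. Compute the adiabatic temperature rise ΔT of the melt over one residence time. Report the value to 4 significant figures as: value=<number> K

value=105.7 K

Convert throughput: Q = 209.7 kg/h = 209.7/3600 = 0.05825 kg/s
Mean residence time: t_res = M/Q_s = 1.17 kg / 0.05825 kg/s = 20.0858 s
Geometry in metres: D = 112.6 mm → 0.1126 m, h = 3.77 mm → 0.00377 m; screw speed N = 60.6 rpm = 1.01 rev/s
Shear rate: γ̇ = πDN/h = π·0.1126·1.01/0.00377 = 94.7694 s⁻¹
ΔT = η·γ̇²·t_res / (ρ·cp) = 1237 · (94.7694)² · 20.0858 / (1065 · 1983) = 105.663 K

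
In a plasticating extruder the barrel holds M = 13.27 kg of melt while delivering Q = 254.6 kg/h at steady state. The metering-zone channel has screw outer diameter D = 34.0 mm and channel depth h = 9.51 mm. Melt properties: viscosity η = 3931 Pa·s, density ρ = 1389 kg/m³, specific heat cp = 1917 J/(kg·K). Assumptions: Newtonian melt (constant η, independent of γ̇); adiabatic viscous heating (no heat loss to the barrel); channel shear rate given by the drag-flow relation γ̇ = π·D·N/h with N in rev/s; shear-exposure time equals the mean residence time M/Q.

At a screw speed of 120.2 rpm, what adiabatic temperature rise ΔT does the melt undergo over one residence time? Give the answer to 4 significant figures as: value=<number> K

Convert throughput: Q = 254.6 kg/h = 254.6/3600 = 0.0707222 kg/s
t_res = M / Q_s = 13.27 ÷ 0.0707222 = 187.636 s
D = 34.0 mm = 0.034 m;  h = 9.51 mm = 0.00951 m;  N = 120.2 rpm / 60 = 2.00333 rev/s
Shear rate: γ̇ = πDN/h = π·0.034·2.00333/0.00951 = 22.501 s⁻¹
ΔT = η·γ̇²·t_res/(ρ·cp) = [3931 × 22.501² × 187.636] / [1389 × 1917] = 140.248 K

value=140.2 K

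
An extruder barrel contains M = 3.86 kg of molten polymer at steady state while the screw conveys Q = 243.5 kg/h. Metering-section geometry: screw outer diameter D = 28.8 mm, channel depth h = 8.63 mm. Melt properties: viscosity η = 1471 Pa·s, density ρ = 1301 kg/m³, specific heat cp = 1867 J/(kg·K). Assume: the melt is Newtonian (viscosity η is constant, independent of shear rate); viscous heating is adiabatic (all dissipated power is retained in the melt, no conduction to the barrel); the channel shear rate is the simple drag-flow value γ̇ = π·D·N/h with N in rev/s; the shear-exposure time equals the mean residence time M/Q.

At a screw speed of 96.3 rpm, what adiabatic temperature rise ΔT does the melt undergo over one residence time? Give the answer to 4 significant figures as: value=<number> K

Throughput in SI: Q_s = 243.5 kg/h ÷ 3600 s/h = 0.0676389 kg/s
t_res = M / Q_s = 3.86 ÷ 0.0676389 = 57.0678 s
D = 28.8 mm = 0.0288 m;  h = 8.63 mm = 0.00863 m;  N = 96.3 rpm / 60 = 1.605 rev/s
γ̇ = π D N / h = (π)(0.0288)(1.605) / 0.00863 = 16.827 s⁻¹
ΔT = η·γ̇²·t_res / (ρ·cp) = 1471 · (16.827)² · 57.0678 / (1301 · 1867) = 9.78577 K

value=9.786 K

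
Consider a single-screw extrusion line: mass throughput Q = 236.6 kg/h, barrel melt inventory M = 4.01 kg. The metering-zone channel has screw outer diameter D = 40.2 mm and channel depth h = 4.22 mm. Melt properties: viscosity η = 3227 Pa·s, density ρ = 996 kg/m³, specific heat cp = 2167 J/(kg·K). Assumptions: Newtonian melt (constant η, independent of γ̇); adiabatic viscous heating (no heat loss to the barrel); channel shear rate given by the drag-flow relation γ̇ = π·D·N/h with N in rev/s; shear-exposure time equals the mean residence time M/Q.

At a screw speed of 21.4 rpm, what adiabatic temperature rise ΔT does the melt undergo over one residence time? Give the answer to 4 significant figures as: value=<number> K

Q_s = Q / 3600 = 236.6 / 3600 = 0.0657222 kg/s
Mean residence time: t_res = M/Q_s = 4.01 kg / 0.0657222 kg/s = 61.0144 s
D = 40.2 mm = 0.0402 m;  h = 4.22 mm = 0.00422 m;  N = 21.4 rpm / 60 = 0.356667 rev/s
γ̇ = π D N / h = (π)(0.0402)(0.356667) / 0.00422 = 10.674 s⁻¹
ΔT = η·γ̇²·t_res/(ρ·cp) = [3227 × 10.674² × 61.0144] / [996 × 2167] = 10.3936 K

value=10.39 K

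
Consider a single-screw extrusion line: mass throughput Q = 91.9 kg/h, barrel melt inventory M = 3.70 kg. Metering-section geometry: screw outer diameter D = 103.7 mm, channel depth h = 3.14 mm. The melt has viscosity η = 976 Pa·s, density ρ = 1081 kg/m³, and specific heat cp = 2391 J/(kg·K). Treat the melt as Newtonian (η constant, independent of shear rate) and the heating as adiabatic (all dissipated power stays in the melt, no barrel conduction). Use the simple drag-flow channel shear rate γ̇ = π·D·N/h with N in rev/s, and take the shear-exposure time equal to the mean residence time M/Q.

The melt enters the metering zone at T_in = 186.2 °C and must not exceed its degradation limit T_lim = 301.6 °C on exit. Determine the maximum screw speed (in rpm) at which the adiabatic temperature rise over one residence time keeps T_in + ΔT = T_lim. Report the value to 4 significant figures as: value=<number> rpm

value=26.55 rpm

Convert throughput: Q = 91.9 kg/h = 91.9/3600 = 0.0255278 kg/s
t_res = M / Q_s = 3.70 ÷ 0.0255278 = 144.94 s
D = 103.7 mm = 0.1037 m;  h = 3.14 mm = 0.00314 m
ΔT_a = T_lim − T_in = 301.6 − 186.2 = 115.4 K
Invert ΔT = ηγ̇²t_res/(ρcp) for γ̇: γ̇_max² = ΔT_a ρ cp / (η t_res) = 115.4·1081·2391 / (976·144.94) = 2108.49 s⁻²
Take the square root: γ̇_max = √(2108.49) = 45.9183 s⁻¹
N_max = γ̇_max·h / (π·D) = 45.9183 · 0.00314 / (π · 0.1037) = 0.442575 rev/s = 26.5545 rpm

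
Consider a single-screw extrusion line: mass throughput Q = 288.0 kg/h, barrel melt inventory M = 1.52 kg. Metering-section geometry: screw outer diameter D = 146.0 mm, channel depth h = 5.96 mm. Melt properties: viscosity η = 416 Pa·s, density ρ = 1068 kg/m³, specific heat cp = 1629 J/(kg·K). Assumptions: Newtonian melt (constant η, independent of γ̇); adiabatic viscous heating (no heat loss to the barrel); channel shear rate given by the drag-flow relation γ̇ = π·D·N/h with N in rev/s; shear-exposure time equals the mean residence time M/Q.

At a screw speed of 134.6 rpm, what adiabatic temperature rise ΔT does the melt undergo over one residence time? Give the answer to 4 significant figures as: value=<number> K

Throughput in SI: Q_s = 288.0 kg/h ÷ 3600 s/h = 0.08 kg/s
t_res = M / Q_s = 1.52 / 0.08 = 19 s
Geometry in metres: D = 146.0 mm → 0.146 m, h = 5.96 mm → 0.00596 m; screw speed N = 134.6 rpm = 2.24333 rev/s
γ̇ = π D N / h = (π)(0.146)(2.24333) / 0.00596 = 172.644 s⁻¹
Adiabatic rise: ΔT = η γ̇² t_res / (ρ cp) = 416·(172.644)²·19 / (1068·1629) = 135.411 K

value=135.4 K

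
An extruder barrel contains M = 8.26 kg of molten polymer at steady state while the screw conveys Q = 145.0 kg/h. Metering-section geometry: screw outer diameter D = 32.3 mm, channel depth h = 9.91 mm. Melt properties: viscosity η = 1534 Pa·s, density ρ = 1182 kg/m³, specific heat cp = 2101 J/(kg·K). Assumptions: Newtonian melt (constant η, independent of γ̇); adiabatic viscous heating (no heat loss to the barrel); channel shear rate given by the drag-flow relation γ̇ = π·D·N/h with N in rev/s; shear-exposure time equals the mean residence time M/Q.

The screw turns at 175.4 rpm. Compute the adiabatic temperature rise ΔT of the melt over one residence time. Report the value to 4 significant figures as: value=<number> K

value=113.5 K

Convert throughput: Q = 145.0 kg/h = 145.0/3600 = 0.0402778 kg/s
t_res = M / Q_s = 8.26 ÷ 0.0402778 = 205.076 s
D = 32.3 mm = 0.0323 m;  h = 9.91 mm = 0.00991 m;  N = 175.4 rpm / 60 = 2.92333 rev/s
γ̇ = π D N / h = (π)(0.0323)(2.92333) / 0.00991 = 29.9335 s⁻¹
ΔT = η·γ̇²·t_res / (ρ·cp) = 1534 · (29.9335)² · 205.076 / (1182 · 2101) = 113.504 K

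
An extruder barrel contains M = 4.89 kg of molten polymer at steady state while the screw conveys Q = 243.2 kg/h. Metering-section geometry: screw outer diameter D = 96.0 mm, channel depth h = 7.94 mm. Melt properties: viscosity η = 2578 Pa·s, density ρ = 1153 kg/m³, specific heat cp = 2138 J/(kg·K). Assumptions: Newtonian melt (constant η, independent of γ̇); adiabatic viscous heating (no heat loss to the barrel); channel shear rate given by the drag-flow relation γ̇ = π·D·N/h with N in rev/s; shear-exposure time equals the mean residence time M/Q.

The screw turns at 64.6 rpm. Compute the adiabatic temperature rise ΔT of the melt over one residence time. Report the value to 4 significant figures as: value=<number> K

Throughput in SI: Q_s = 243.2 kg/h ÷ 3600 s/h = 0.0675556 kg/s
Mean residence time: t_res = M/Q_s = 4.89 kg / 0.0675556 kg/s = 72.3849 s
Geometry in metres: D = 96.0 mm → 0.096 m, h = 7.94 mm → 0.00794 m; screw speed N = 64.6 rpm = 1.07667 rev/s
Shear rate: γ̇ = πDN/h = π·0.096·1.07667/0.00794 = 40.8961 s⁻¹
ΔT = η·γ̇²·t_res / (ρ·cp) = 2578 · (40.8961)² · 72.3849 / (1153 · 2138) = 126.607 K

value=126.6 K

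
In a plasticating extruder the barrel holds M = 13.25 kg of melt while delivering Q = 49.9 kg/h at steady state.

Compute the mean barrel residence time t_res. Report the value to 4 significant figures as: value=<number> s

Throughput in SI: Q_s = 49.9 kg/h ÷ 3600 s/h = 0.0138611 kg/s
Mean residence time: t_res = M/Q_s = 13.25 kg / 0.0138611 kg/s = 955.912 s

value=955.9 s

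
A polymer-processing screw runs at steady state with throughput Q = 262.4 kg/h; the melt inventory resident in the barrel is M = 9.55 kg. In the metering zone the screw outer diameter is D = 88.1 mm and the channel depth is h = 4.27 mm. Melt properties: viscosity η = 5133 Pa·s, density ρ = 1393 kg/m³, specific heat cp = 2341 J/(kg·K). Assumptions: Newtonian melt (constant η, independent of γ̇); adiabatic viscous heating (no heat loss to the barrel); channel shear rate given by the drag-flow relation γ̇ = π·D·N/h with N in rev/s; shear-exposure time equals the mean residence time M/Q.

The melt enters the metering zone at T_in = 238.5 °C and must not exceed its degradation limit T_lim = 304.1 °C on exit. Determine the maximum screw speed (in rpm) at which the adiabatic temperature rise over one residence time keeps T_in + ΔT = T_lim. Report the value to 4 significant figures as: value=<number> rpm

Throughput in SI: Q_s = 262.4 kg/h ÷ 3600 s/h = 0.0728889 kg/s
t_res = M / Q_s = 9.55 ÷ 0.0728889 = 131.021 s
Geometry in SI: D = 88.1 mm → 0.0881 m, h = 4.27 mm → 0.00427 m
Allowable rise: ΔT_a = T_lim − T_in = 304.1 − 238.5 = 65.6 K
γ̇_max² = ΔT_a·ρ·cp / (η·t_res) = [65.6 × 1393 × 2341] / [5133 × 131.021] = 318.085 s⁻²
Take the square root: γ̇_max = √(318.085) = 17.8349 s⁻¹
N_max = γ̇_max·h / (π·D) = 17.8349 · 0.00427 / (π · 0.0881) = 0.275153 rev/s = 16.5092 rpm

value=16.51 rpm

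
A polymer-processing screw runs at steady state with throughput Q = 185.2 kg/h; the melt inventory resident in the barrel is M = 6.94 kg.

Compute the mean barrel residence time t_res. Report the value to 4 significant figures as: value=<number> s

Q_s = Q / 3600 = 185.2 / 3600 = 0.0514444 kg/s
t_res = M / Q_s = 6.94 / 0.0514444 = 134.903 s

value=134.9 s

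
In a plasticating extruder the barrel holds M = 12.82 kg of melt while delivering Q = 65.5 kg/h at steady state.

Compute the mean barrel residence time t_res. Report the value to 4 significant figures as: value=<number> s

value=704.6 s

Q_s = Q / 3600 = 65.5 / 3600 = 0.0181944 kg/s
Mean residence time: t_res = M/Q_s = 12.82 kg / 0.0181944 kg/s = 704.611 s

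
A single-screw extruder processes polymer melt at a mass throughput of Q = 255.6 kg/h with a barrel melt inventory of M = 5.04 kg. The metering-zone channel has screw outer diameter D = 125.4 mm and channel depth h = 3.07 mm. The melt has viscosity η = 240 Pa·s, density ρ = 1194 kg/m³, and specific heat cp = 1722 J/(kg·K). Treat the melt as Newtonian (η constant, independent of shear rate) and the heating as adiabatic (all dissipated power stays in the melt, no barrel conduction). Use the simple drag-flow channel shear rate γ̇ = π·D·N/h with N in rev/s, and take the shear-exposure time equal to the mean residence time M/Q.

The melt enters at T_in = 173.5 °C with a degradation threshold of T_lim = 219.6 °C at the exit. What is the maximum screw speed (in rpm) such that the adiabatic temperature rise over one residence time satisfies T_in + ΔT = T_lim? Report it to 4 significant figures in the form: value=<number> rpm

value=34.88 rpm

Convert throughput: Q = 255.6 kg/h = 255.6/3600 = 0.071 kg/s
t_res = M / Q_s = 5.04 ÷ 0.071 = 70.9859 s
D = 125.4 mm = 0.1254 m;  h = 3.07 mm = 0.00307 m
ΔT_a = T_lim − T_in = 219.6 °C − 173.5 °C = 46.1 K
Invert ΔT = ηγ̇²t_res/(ρcp) for γ̇: γ̇_max² = ΔT_a ρ cp / (η t_res) = 46.1·1194·1722 / (240·70.9859) = 5563.59 s⁻²
Take the square root: γ̇_max = √(5563.59) = 74.5895 s⁻¹
Solve γ̇ = πDN/h for N: N_max = γ̇_max·h/(π·D) = 74.5895 × 0.00307 / (π × 0.1254) = 0.581257 rev/s = 34.8754 rpm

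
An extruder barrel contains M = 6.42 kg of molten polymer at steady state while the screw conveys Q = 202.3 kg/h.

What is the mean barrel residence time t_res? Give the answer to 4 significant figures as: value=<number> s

value=114.2 s

Q_s = Q / 3600 = 202.3 / 3600 = 0.0561944 kg/s
t_res = M / Q_s = 6.42 ÷ 0.0561944 = 114.246 s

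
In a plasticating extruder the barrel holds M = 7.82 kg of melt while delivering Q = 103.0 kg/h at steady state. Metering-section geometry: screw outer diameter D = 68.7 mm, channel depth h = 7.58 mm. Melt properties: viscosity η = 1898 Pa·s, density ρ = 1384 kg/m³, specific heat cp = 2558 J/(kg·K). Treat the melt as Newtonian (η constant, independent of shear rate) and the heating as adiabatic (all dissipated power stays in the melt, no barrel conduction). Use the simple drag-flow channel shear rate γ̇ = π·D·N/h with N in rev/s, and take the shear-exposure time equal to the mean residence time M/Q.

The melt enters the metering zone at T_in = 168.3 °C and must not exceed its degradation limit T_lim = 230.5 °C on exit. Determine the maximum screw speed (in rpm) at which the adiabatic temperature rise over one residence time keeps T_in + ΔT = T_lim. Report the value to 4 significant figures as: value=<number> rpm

value=43.42 rpm

Q_s = Q / 3600 = 103.0 / 3600 = 0.0286111 kg/s
t_res = M / Q_s = 7.82 ÷ 0.0286111 = 273.32 s
Convert to metres: D = 0.0687 m, h = 0.00758 m
ΔT_a = T_lim − T_in = 230.5 − 168.3 = 62.2 K
γ̇_max² = ΔT_a·ρ·cp / (η·t_res) = [62.2 × 1384 × 2558] / [1898 × 273.32] = 424.482 s⁻²
γ̇_max = sqrt(424.482) = 20.6029 s⁻¹
N_max = γ̇_max·h / (π·D) = 20.6029 · 0.00758 / (π · 0.0687) = 0.723589 rev/s = 43.4153 rpm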